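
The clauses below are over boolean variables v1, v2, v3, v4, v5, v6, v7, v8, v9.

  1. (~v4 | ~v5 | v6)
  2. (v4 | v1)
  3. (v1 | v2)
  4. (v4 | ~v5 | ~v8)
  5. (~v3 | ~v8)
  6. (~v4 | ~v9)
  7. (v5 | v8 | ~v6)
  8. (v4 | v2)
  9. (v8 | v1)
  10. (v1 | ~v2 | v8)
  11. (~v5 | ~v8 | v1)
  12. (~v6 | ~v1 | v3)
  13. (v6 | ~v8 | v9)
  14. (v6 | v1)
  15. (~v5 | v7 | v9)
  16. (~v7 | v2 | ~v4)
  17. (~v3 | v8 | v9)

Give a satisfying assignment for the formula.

v1=1, v2=1, v3=1, v4=0, v5=0, v6=0, v7=1, v8=0, v9=1

Check each clause:
  1. (~v4 | ~v5 | v6) — ~v5 is true.
  2. (v4 | v1) — v1 is true.
  3. (v1 | v2) — v1 is true.
  4. (~v5 | v4 | ~v8) — ~v8 is true.
  5. (~v8 | ~v3) — ~v8 is true.
  6. (~v9 | ~v4) — ~v4 is true.
  7. (~v6 | v5 | v8) — ~v6 is true.
  8. (v2 | v4) — v2 is true.
  9. (v8 | v1) — v1 is true.
  10. (v8 | v1 | ~v2) — v1 is true.
  11. (~v8 | ~v5 | v1) — ~v8 is true.
  12. (~v1 | ~v6 | v3) — ~v6 is true.
  13. (v6 | ~v8 | v9) — ~v8 is true.
  14. (v6 | v1) — v1 is true.
  15. (v9 | ~v5 | v7) — v9 is true.
  16. (~v7 | v2 | ~v4) — v2 is true.
  17. (v9 | ~v3 | v8) — v9 is true.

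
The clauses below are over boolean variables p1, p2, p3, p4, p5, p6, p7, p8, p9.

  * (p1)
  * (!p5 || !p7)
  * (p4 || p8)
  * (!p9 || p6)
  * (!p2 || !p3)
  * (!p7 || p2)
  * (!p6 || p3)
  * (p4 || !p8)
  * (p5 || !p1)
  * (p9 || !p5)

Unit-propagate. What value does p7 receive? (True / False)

False

Unit clause (p1) sets p1 = True.
In (p5 || !p1), !p1 is now false; p5 must hold, so p5 = True.
In (!p5 || !p7), !p5 is now false; !p7 must hold, so p7 = False.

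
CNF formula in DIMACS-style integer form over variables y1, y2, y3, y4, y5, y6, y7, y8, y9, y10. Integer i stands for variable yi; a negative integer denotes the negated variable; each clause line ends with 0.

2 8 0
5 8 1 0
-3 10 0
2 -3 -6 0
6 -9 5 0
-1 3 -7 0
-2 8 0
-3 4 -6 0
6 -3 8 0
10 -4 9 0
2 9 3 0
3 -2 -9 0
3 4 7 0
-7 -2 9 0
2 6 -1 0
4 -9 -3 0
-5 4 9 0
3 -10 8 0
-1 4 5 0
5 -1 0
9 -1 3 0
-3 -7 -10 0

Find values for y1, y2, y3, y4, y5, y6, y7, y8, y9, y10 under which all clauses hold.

y1=F  y2=F  y3=F  y4=T  y5=T  y6=F  y7=T  y8=T  y9=T  y10=T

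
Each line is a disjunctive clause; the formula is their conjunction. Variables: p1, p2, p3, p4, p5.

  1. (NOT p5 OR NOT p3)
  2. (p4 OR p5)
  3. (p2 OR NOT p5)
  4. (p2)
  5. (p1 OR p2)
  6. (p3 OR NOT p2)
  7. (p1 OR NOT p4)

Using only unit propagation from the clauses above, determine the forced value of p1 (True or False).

(p2) is a unit clause: p2 = True.
From (NOT p2 OR p3) and p2 = True: p3 = True.
(NOT p5 OR NOT p3): since p3 = True, the clause reduces to (NOT p5). p5 = False.
In (p5 OR p4), p5 is now false; p4 must hold, so p4 = True.
From (NOT p4 OR p1) and p4 = True: p1 = True.

True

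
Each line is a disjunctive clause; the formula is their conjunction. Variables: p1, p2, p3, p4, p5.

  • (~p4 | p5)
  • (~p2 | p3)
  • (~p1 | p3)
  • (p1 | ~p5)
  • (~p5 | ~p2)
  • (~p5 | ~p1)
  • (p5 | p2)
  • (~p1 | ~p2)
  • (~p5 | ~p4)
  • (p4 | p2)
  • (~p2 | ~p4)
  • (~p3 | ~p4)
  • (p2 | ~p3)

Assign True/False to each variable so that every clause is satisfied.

p1=False, p2=True, p3=True, p4=False, p5=False

Set p1 = False and propagate.
  then p5 is forced to False.
  then p4 is forced to False.
  then p2 is forced to True.
  then p3 is forced to True.
Every clause has at least one true literal under this assignment.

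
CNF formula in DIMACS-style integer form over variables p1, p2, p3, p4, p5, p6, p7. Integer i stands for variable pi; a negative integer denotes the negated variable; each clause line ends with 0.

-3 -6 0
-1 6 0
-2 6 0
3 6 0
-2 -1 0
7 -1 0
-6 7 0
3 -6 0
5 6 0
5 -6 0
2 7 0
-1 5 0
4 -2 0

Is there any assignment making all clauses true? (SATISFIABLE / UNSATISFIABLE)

SATISFIABLE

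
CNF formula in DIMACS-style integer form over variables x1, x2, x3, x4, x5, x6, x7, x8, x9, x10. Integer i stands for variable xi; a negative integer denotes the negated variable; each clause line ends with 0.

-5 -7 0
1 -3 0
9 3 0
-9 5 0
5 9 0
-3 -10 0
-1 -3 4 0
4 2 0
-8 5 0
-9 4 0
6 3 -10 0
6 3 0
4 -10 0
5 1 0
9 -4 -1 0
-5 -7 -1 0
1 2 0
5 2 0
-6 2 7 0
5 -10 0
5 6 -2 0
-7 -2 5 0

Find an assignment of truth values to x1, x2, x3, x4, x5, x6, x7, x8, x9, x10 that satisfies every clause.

x1=T  x2=T  x3=T  x4=T  x5=T  x6=T  x7=F  x8=F  x9=T  x10=F

Pure literal: x8 appears only negated; assign x8 = False.
x10 occurs only negated in the remaining clauses — set x10 = False.
Branch on x1: take x1 = True.
Branch on x2: take x2 = True.
Set x3 = True and propagate.
  then x4 is forced to True.
  then x9 is forced to True.
  then x5 is forced to True.
  then x7 is forced to False.
x6 is now unconstrained; take x6 = True.
Every clause has at least one true literal under this assignment.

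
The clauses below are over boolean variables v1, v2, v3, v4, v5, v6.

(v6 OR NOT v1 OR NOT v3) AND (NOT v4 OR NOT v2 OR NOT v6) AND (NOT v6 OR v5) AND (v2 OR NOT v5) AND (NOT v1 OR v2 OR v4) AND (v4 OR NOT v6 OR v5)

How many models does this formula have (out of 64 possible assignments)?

Split on v6, then v2.
  v6=1, v2=1: remaining (v1,v3,v4,v5) ∈ {(0,0,0,1); (0,1,0,1); (1,0,0,1); (1,1,0,1)} — 4.
  v6=1, v2=0: a clause becomes empty — 0.
  v6=0, v2=1: v4, v5 free; 3 ways for (v1,v3) × 2^2 = 12.
  v6=0, v2=0: 5 of the 16 assignments to (v1,v3,v4,v5) work.
Total: 4 + 0 + 12 + 5 = 21.

21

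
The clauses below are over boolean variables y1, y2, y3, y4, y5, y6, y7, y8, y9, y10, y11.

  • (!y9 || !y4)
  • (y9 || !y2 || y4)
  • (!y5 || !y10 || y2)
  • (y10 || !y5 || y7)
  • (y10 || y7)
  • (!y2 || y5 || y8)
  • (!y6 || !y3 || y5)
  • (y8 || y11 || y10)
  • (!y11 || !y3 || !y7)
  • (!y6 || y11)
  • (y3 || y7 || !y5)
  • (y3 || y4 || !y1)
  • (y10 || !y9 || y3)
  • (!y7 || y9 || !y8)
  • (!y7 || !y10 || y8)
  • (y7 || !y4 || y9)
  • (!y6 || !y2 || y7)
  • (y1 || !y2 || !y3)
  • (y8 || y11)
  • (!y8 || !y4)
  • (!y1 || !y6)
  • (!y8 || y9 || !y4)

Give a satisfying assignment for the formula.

y1=1, y2=1, y3=1, y4=0, y5=1, y6=0, y7=0, y8=0, y9=1, y10=1, y11=1

Check each clause:
  1. (!y9 || !y4) — !y4 is true.
  2. (y4 || y9 || !y2) — y9 is true.
  3. (y2 || !y10 || !y5) — y2 is true.
  4. (!y5 || y10 || y7) — y10 is true.
  5. (y10 || y7) — y10 is true.
  6. (y5 || y8 || !y2) — y5 is true.
  7. (y5 || !y3 || !y6) — !y6 is true.
  8. (y8 || y10 || y11) — y10 is true.
  9. (!y3 || !y11 || !y7) — !y7 is true.
  10. (!y6 || y11) — !y6 is true.
  11. (!y5 || y3 || y7) — y3 is true.
  12. (y4 || y3 || !y1) — y3 is true.
  13. (y10 || y3 || !y9) — y10 is true.
  14. (!y8 || !y7 || y9) — !y8 is true.
  15. (y8 || !y7 || !y10) — !y7 is true.
  16. (!y4 || y7 || y9) — y9 is true.
  17. (y7 || !y6 || !y2) — !y6 is true.
  18. (!y3 || y1 || !y2) — y1 is true.
  19. (y11 || y8) — y11 is true.
  20. (!y8 || !y4) — !y8 is true.
  21. (!y6 || !y1) — !y6 is true.
  22. (y9 || !y8 || !y4) — !y8 is true.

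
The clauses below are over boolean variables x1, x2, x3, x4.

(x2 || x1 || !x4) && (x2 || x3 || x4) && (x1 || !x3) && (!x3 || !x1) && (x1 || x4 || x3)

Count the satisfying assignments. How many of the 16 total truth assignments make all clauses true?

4

The models are:
  x1=0 x2=1 x3=0 x4=1
  x1=1 x2=0 x3=0 x4=1
  x1=1 x2=1 x3=0 x4=0
  x1=1 x2=1 x3=0 x4=1
That's 4 in total.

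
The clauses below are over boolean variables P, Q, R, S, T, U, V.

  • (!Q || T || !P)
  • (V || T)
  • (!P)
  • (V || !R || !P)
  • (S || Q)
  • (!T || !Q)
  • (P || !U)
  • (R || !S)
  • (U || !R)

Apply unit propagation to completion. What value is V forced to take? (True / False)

True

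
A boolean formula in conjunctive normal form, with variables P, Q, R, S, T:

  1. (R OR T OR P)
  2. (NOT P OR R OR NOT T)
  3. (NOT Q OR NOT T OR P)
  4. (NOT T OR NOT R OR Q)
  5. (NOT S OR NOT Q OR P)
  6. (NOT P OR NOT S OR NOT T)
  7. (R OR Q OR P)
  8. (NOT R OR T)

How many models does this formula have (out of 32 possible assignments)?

The models are:
  P=1 Q=0 R=0 S=0 T=0
  P=1 Q=0 R=0 S=1 T=0
  P=1 Q=1 R=0 S=0 T=0
  P=1 Q=1 R=0 S=1 T=0
  P=1 Q=1 R=1 S=0 T=1
Count: 5.

5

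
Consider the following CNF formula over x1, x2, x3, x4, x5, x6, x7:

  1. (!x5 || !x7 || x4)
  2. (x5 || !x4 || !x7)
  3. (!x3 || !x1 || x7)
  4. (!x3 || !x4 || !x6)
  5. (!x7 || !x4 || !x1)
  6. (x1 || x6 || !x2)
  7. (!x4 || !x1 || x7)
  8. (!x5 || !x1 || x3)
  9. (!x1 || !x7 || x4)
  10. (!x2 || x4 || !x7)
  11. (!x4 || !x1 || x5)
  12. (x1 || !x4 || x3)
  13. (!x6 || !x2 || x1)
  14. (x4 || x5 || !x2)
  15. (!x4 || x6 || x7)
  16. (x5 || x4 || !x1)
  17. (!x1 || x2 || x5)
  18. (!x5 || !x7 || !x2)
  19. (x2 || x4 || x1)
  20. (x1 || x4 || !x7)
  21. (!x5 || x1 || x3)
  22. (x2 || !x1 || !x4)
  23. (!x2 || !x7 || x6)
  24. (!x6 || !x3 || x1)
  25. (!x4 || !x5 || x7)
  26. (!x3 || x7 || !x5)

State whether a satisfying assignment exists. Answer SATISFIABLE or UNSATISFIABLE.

SATISFIABLE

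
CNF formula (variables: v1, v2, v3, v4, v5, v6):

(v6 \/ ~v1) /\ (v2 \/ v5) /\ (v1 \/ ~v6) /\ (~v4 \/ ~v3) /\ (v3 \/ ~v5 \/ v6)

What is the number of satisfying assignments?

Split on v6, then v1.
  v6=1, v1=1: 9 of the 16 assignments to (v2,v3,v4,v5) work.
  v6=1, v1=0: a clause becomes empty — 0.
  v6=0, v1=1: a clause becomes empty — 0.
  v6=0, v1=0: 5 of the 16 assignments to (v2,v3,v4,v5) work.
Total: 9 + 0 + 0 + 5 = 14.

14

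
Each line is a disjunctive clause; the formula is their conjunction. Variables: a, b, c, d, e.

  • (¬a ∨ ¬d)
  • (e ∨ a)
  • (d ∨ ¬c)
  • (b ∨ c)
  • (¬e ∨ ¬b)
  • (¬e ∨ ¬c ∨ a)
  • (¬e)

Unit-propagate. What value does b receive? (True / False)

(¬e) is a unit clause: e = False.
(e ∨ a): since e = False, the clause reduces to (a). a = True.
(¬d ∨ ¬a): since a = True, the clause reduces to (¬d). d = False.
(d ∨ ¬c) with d = False leaves only ¬c, so c = False.
In (c ∨ b), c is now false; b must hold, so b = True.

True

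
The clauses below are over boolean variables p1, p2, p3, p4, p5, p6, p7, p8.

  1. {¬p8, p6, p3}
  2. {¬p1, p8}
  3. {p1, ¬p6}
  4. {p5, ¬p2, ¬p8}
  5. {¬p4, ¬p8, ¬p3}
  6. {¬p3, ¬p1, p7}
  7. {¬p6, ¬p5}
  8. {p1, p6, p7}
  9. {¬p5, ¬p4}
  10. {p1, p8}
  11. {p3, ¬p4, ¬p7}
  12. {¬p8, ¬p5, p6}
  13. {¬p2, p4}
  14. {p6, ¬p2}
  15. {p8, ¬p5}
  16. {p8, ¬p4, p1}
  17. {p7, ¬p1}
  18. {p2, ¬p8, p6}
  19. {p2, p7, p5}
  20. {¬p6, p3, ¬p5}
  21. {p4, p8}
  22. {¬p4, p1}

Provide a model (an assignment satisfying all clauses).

p1=1, p2=0, p3=0, p4=0, p5=0, p6=1, p7=1, p8=1

Branch on p1: take p1 = True.
  then p8 is forced to True.
  then p7 is forced to True.
Set p2 = False and propagate.
  then p6 is forced to True.
  then p5 is forced to False.
Branch on p3: take p3 = False.
  then p4 is forced to False.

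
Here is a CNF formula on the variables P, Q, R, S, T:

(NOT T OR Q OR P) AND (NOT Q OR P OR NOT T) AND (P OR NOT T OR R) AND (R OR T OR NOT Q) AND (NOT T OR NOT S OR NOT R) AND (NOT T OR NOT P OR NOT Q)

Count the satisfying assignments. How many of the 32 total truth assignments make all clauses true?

15

Case analysis on T and P:
  T=1, P=1: remaining (Q,R,S) ∈ {(0,0,0); (0,0,1); (0,1,0)} — 3.
  T=1, P=0: a clause becomes empty — 0.
  T=0, P=1: S free; 3 ways for (Q,R) × 2^1 = 6.
  T=0, P=0: S free; 3 ways for (Q,R) × 2^1 = 6.
Total: 3 + 0 + 6 + 6 = 15.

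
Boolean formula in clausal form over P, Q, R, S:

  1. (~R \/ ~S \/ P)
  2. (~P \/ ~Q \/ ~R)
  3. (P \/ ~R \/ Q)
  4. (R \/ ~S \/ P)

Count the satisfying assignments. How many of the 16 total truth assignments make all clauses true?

Case analysis on P and R:
  P=1, R=1: remaining (Q,S) ∈ {(0,0); (0,1)} — 2.
  P=1, R=0: remaining (Q,S) ∈ {(0,0); (0,1); (1,0); (1,1)} — 4.
  P=0, R=1: remaining (Q,S) ∈ {(1,0)} — 1.
  P=0, R=0: remaining (Q,S) ∈ {(0,0); (1,0)} — 2.
Total: 2 + 4 + 1 + 2 = 9.

9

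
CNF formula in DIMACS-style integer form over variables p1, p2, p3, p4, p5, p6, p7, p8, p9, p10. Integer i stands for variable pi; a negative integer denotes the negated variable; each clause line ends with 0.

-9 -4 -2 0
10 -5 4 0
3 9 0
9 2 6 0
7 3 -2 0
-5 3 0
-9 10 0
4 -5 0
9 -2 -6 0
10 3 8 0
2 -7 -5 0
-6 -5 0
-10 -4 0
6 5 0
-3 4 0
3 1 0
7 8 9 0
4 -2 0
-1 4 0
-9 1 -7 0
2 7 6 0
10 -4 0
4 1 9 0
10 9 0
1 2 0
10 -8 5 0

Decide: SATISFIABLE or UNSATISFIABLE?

p4 = True:
  propagation gives p10=False; an empty clause results — contradiction.
p4 = False:
  propagation gives p5=False, p6=True, p3=False, p9=True; an empty clause results — contradiction.
Every branch closes, so no satisfying assignment exists.

UNSATISFIABLE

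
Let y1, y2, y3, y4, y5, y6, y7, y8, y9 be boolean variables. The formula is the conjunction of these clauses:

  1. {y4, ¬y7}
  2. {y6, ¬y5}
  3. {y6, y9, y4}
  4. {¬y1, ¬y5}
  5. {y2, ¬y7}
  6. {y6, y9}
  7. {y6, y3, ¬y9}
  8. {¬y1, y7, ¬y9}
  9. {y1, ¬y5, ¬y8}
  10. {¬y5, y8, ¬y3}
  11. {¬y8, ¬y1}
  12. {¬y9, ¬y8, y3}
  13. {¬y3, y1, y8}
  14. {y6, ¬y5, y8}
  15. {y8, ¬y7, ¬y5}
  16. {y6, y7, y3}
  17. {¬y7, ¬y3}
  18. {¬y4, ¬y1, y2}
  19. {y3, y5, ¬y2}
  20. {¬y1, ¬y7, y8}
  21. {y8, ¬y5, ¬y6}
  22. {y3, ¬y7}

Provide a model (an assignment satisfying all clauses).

Branch on y1: take y1 = False.
Try y2 = False.
  then y7 is forced to False.
Try y3 = False.
  then y6 is forced to True.
For the remaining variables, y4 = False, y5 = False, y8 = False, y9 = False works.
Check each clause:
  1. {¬y7, y4} — ¬y7 is true.
  2. {y6, ¬y5} — ¬y5 is true.
  3. {y6, y4, y9} — y6 is true.
  4. {¬y1, ¬y5} — ¬y5 is true.
  5. {¬y7, y2} — ¬y7 is true.
  6. {y9, y6} — y6 is true.
  7. {y3, ¬y9, y6} — y6 is true.
  8. {y7, ¬y1, ¬y9} — ¬y1 is true.
  9. {¬y5, y1, ¬y8} — ¬y8 is true.
  10. {y8, ¬y3, ¬y5} — ¬y5 is true.
  11. {¬y8, ¬y1} — ¬y8 is true.
  12. {y3, ¬y8, ¬y9} — ¬y8 is true.
  13. {¬y3, y1, y8} — ¬y3 is true.
  14. {y6, ¬y5, y8} — ¬y5 is true.
  15. {y8, ¬y5, ¬y7} — ¬y7 is true.
  16. {y3, y7, y6} — y6 is true.
  17. {¬y7, ¬y3} — ¬y7 is true.
  18. {¬y1, ¬y4, y2} — ¬y4 is true.
  19. {y5, ¬y2, y3} — ¬y2 is true.
  20. {y8, ¬y7, ¬y1} — ¬y7 is true.
  21. {¬y6, y8, ¬y5} — ¬y5 is true.
  22. {y3, ¬y7} — ¬y7 is true.

y1=F, y2=F, y3=F, y4=F, y5=F, y6=T, y7=F, y8=F, y9=F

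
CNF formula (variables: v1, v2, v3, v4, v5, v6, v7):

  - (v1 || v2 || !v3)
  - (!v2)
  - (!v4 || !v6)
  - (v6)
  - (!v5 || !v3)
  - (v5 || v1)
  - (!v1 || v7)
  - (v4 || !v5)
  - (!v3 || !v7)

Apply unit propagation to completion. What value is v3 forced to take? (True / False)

(!v2) is a unit clause: v2 = False.
Unit clause (v6) sets v6 = True.
In (!v6 || !v4), !v6 is now false; !v4 must hold, so v4 = False.
(v4 || !v5): since v4 = False, the clause reduces to (!v5). v5 = False.
(v5 || v1): since v5 = False, the clause reduces to (v1). v1 = True.
In (!v1 || v7), !v1 is now false; v7 must hold, so v7 = True.
In (!v3 || !v7), !v7 is now false; !v3 must hold, so v3 = False.

False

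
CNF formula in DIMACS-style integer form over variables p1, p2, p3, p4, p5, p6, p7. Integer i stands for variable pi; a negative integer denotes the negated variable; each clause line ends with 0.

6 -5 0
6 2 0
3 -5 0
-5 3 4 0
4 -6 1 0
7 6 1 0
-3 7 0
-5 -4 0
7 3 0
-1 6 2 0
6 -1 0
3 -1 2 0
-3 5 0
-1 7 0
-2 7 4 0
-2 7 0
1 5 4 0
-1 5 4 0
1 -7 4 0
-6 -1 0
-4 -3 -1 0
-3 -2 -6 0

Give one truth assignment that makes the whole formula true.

p1=False, p2=False, p3=False, p4=True, p5=False, p6=True, p7=True

Set p1 = False and propagate.
The remaining clauses are satisfied by p2 = False, p3 = False, p4 = True, p5 = False, p6 = True, p7 = True.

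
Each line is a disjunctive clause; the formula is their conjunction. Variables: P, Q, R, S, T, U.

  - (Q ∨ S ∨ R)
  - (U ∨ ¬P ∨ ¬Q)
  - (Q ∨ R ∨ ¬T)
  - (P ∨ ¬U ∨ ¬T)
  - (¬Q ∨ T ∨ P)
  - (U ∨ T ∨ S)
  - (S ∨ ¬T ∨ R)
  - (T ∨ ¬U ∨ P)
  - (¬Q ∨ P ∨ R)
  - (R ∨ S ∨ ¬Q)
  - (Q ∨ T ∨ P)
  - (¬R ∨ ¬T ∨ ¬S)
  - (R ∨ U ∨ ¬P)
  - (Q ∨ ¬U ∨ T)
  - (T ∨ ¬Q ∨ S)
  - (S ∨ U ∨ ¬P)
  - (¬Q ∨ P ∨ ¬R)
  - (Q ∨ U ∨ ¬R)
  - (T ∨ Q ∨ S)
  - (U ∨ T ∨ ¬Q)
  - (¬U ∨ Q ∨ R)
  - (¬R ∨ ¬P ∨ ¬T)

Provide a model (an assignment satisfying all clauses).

Set P = True and propagate.
For the remaining variables, Q = True, R = False, S = True, T = False, U = True works.
Every clause has at least one true literal under this assignment.
Check each clause:
  1. (S ∨ R ∨ Q) — Q is true.
  2. (¬Q ∨ U ∨ ¬P) — U is true.
  3. (Q ∨ R ∨ ¬T) — Q is true.
  4. (P ∨ ¬U ∨ ¬T) — P is true.
  5. (¬Q ∨ P ∨ T) — P is true.
  6. (T ∨ S ∨ U) — S is true.
  7. (¬T ∨ S ∨ R) — ¬T is true.
  8. (¬U ∨ T ∨ P) — P is true.
  9. (¬Q ∨ P ∨ R) — P is true.
  10. (R ∨ S ∨ ¬Q) — S is true.
  11. (Q ∨ P ∨ T) — P is true.
  12. (¬S ∨ ¬T ∨ ¬R) — ¬T is true.
  13. (R ∨ ¬P ∨ U) — U is true.
  14. (T ∨ Q ∨ ¬U) — Q is true.
  15. (T ∨ S ∨ ¬Q) — S is true.
  16. (¬P ∨ S ∨ U) — S is true.
  17. (P ∨ ¬Q ∨ ¬R) — P is true.
  18. (Q ∨ U ∨ ¬R) — Q is true.
  19. (T ∨ S ∨ Q) — Q is true.
  20. (T ∨ ¬Q ∨ U) — U is true.
  21. (R ∨ Q ∨ ¬U) — Q is true.
  22. (¬P ∨ ¬R ∨ ¬T) — ¬T is true.

P = True, Q = True, R = False, S = True, T = False, U = True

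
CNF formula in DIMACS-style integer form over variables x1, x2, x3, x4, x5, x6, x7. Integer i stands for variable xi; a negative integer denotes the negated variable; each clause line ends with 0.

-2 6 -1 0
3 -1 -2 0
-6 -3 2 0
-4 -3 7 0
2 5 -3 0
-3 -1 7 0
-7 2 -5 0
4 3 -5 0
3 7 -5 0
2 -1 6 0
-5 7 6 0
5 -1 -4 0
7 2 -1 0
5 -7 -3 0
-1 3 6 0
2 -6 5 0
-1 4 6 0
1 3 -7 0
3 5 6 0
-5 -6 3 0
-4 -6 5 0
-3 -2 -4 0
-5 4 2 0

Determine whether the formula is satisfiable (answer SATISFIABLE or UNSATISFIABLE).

Branch on x1: take x1 = False.
For the remaining variables, x2 = True, x3 = False, x4 = False, x5 = False, x6 = True, x7 = False works.
So x1 = False, x2 = True, x3 = False, x4 = False, x5 = False, x6 = True, x7 = False is a satisfying assignment.

SATISFIABLE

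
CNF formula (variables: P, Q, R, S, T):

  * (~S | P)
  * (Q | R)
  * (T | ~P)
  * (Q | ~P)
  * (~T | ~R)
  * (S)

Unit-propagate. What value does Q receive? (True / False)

True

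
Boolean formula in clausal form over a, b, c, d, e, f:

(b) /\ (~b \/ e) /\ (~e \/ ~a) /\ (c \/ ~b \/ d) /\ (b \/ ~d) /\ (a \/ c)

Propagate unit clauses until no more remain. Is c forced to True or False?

True

(b) stands alone — b = True.
In (~b \/ e), ~b is now false; e must hold, so e = True.
In (~a \/ ~e), ~e is now false; ~a must hold, so a = False.
(c \/ a) with a = False leaves only c, so c = True.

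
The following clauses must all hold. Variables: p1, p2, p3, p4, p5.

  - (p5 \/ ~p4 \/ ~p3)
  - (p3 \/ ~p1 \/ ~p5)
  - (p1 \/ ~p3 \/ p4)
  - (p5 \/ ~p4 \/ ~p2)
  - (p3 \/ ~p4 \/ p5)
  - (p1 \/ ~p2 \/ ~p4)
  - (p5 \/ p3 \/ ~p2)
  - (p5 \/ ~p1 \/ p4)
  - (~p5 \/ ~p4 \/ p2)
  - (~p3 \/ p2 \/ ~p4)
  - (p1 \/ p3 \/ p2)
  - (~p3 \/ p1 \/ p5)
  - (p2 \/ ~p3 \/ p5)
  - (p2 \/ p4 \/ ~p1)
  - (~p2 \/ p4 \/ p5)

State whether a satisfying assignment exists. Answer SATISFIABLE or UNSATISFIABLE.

Branch on p1: take p1 = True.
The remaining clauses are satisfied by p2 = True, p3 = True, p4 = False, p5 = True.
Every clause has at least one true literal under this assignment.
So p1 = True, p2 = True, p3 = True, p4 = False, p5 = True is a satisfying assignment.

SATISFIABLE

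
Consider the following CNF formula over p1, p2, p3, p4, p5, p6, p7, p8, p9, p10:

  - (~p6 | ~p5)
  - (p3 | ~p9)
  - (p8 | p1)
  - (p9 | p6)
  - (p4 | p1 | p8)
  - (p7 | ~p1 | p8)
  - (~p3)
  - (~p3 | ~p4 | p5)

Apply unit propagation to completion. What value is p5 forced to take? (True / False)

(~p3) stands alone — p3 = False.
From (p3 | ~p9) and p3 = False: p9 = False.
(p6 | p9): since p9 = False, the clause reduces to (p6). p6 = True.
(~p6 | ~p5): since p6 = True, the clause reduces to (~p5). p5 = False.

False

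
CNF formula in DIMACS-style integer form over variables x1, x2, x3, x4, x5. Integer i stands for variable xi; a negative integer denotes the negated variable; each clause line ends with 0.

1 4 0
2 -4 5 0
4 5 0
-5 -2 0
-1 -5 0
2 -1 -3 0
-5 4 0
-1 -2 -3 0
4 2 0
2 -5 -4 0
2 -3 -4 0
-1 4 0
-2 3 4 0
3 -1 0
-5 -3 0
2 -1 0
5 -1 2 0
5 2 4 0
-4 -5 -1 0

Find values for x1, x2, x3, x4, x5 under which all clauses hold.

x1=F  x2=T  x3=F  x4=T  x5=F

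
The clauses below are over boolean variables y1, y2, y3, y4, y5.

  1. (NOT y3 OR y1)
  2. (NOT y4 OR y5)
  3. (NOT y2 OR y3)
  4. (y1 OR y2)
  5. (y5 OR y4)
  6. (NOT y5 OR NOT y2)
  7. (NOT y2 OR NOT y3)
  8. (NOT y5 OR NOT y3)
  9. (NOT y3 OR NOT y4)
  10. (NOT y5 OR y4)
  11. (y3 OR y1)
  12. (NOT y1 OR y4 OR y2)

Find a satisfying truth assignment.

y1=1  y2=0  y3=0  y4=1  y5=1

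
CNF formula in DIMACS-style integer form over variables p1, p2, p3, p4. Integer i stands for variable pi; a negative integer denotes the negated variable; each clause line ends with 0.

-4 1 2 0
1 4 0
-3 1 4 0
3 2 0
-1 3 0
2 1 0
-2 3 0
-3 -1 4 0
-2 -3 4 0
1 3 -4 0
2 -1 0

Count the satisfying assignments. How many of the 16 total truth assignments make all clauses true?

2

The models are:
  p1=F p2=T p3=T p4=T
  p1=T p2=T p3=T p4=T
That's 2 in total.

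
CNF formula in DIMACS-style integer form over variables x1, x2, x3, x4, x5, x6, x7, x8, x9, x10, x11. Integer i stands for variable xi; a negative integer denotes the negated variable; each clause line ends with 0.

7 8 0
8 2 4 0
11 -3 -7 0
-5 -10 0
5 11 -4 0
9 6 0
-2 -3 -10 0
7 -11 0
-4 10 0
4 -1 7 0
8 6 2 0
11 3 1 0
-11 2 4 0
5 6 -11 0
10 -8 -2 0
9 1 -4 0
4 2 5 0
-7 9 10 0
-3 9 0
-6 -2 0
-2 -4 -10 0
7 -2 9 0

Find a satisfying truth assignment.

x9 occurs only positively in the remaining clauses — set x9 = True.
Set x1 = False and propagate.
The remaining clauses are satisfied by x2 = False, x3 = True, x4 = False, x5 = True, x6 = True, x7 = False, x8 = True, x10 = False, x11 = False.

x1=False, x2=False, x3=True, x4=False, x5=True, x6=True, x7=False, x8=True, x9=True, x10=False, x11=False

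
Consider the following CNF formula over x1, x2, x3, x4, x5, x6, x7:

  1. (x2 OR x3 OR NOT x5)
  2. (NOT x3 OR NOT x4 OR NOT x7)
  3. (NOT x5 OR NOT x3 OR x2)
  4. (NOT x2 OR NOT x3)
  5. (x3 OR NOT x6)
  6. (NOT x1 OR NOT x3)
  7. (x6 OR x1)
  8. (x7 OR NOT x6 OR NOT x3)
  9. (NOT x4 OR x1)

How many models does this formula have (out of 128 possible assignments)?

13

Split on x3, then x1.
  x3=T, x1=T: a clause becomes empty — 0.
  x3=T, x1=F: remaining (x2,x4,x5,x6,x7) ∈ {(F,F,F,T,T)} — 1.
  x3=F, x1=T: x4, x7 free; 3 ways for (x2,x5,x6) × 2^2 = 12.
  x3=F, x1=F: a clause becomes empty — 0.
Total: 0 + 1 + 12 + 0 = 13.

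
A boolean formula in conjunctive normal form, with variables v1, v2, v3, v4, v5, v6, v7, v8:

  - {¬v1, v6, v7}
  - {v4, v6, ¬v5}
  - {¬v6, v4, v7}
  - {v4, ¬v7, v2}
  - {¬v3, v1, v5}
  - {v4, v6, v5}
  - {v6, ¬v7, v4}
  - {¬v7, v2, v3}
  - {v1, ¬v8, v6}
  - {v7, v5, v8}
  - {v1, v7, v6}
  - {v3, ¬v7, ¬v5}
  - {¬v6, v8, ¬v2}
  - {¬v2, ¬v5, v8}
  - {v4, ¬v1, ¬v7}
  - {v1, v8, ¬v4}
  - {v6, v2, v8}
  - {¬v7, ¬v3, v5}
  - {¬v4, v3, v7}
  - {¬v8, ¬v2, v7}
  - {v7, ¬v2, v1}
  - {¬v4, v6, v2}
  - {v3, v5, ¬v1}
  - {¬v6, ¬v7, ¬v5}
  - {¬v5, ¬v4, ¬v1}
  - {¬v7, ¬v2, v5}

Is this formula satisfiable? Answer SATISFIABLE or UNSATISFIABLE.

SATISFIABLE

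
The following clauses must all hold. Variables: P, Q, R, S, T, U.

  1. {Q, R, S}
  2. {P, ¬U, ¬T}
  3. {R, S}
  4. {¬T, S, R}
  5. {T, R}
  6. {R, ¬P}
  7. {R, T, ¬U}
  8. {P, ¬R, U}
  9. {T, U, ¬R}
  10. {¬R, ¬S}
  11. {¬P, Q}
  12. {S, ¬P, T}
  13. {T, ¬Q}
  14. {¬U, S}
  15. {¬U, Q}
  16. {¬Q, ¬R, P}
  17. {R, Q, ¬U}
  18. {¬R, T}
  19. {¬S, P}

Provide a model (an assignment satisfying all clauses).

Branch on P: take P = True.
  then R is forced to True.
  then S is forced to False.
  then Q is forced to True.
  then T is forced to True.
  then U is forced to False.
Every clause has at least one true literal under this assignment.

P=True  Q=True  R=True  S=False  T=True  U=False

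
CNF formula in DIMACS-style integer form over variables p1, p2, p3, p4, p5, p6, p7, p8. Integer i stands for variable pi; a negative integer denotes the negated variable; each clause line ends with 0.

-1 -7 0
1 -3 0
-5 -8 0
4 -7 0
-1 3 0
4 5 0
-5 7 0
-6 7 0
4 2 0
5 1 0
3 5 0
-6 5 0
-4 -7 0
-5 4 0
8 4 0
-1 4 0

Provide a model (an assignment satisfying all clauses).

p1 = T, p2 = F, p3 = T, p4 = T, p5 = F, p6 = F, p7 = F, p8 = T

Check each clause:
  1. (NOT p1 OR NOT p7) — NOT p7 is true.
  2. (NOT p3 OR p1) — p1 is true.
  3. (NOT p5 OR NOT p8) — NOT p5 is true.
  4. (NOT p7 OR p4) — NOT p7 is true.
  5. (p3 OR NOT p1) — p3 is true.
  6. (p4 OR p5) — p4 is true.
  7. (p7 OR NOT p5) — NOT p5 is true.
  8. (p7 OR NOT p6) — NOT p6 is true.
  9. (p4 OR p2) — p4 is true.
  10. (p1 OR p5) — p1 is true.
  11. (p5 OR p3) — p3 is true.
  12. (p5 OR NOT p6) — NOT p6 is true.
  13. (NOT p4 OR NOT p7) — NOT p7 is true.
  14. (NOT p5 OR p4) — NOT p5 is true.
  15. (p4 OR p8) — p8 is true.
  16. (p4 OR NOT p1) — p4 is true.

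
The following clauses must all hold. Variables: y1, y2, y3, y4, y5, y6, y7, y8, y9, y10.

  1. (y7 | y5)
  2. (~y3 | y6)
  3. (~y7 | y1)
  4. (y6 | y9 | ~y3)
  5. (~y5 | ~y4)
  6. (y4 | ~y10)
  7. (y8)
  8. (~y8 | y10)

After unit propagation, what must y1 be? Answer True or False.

True

(y8) stands alone — y8 = True.
In (y10 | ~y8), ~y8 is now false; y10 must hold, so y10 = True.
In (y4 | ~y10), ~y10 is now false; y4 must hold, so y4 = True.
In (~y5 | ~y4), ~y4 is now false; ~y5 must hold, so y5 = False.
From (y5 | y7) and y5 = False: y7 = True.
(y1 | ~y7) with y7 = True leaves only y1, so y1 = True.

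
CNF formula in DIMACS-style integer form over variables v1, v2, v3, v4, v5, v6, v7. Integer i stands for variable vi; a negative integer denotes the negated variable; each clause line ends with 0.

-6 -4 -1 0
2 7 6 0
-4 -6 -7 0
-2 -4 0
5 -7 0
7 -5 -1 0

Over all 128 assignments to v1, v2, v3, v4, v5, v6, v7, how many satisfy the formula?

42

Split on v7, then v4.
  v7=T, v4=T: remaining (v1,v2,v3,v5,v6) ∈ {(F,F,F,T,F); (F,F,T,T,F); (T,F,F,T,F); (T,F,T,T,F)} — 4.
  v7=T, v4=F: forces v5=T; v1, v2, v3, v6 free → 2^4 = 16.
  v7=F, v4=T: remaining (v1,v2,v3,v5,v6) ∈ {(F,F,F,F,T); (F,F,F,T,T); (F,F,T,F,T); (F,F,T,T,T)} — 4.
  v7=F, v4=F: v3 free; 9 ways for (v1,v2,v5,v6) × 2^1 = 18.
Total: 4 + 16 + 4 + 18 = 42.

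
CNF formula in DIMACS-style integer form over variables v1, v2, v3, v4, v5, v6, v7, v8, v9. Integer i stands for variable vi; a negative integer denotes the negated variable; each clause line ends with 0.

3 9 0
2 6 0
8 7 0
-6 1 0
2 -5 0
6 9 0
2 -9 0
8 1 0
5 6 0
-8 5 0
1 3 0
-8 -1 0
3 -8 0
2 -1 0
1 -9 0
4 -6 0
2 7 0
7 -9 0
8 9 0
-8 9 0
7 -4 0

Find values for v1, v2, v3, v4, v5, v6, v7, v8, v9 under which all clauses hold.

v1=T, v2=T, v3=T, v4=F, v5=T, v6=F, v7=T, v8=F, v9=T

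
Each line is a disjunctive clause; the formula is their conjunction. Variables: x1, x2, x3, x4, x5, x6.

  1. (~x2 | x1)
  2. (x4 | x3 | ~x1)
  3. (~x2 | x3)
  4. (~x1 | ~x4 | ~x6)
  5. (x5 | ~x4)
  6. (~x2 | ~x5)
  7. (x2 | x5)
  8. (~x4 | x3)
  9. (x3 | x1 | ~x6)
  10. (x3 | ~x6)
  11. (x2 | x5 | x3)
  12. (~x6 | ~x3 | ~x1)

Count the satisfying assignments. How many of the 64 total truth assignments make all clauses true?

8

Split on x3, then x1.
  x3=1, x1=1: remaining (x2,x4,x5,x6) ∈ {(0,0,1,0); (0,1,1,0); (1,0,0,0)} — 3.
  x3=1, x1=0: remaining (x2,x4,x5,x6) ∈ {(0,0,1,0); (0,0,1,1); (0,1,1,0); (0,1,1,1)} — 4.
  x3=0, x1=1: a clause becomes empty — 0.
  x3=0, x1=0: remaining (x2,x4,x5,x6) ∈ {(0,0,1,0)} — 1.
Total: 3 + 4 + 0 + 1 = 8.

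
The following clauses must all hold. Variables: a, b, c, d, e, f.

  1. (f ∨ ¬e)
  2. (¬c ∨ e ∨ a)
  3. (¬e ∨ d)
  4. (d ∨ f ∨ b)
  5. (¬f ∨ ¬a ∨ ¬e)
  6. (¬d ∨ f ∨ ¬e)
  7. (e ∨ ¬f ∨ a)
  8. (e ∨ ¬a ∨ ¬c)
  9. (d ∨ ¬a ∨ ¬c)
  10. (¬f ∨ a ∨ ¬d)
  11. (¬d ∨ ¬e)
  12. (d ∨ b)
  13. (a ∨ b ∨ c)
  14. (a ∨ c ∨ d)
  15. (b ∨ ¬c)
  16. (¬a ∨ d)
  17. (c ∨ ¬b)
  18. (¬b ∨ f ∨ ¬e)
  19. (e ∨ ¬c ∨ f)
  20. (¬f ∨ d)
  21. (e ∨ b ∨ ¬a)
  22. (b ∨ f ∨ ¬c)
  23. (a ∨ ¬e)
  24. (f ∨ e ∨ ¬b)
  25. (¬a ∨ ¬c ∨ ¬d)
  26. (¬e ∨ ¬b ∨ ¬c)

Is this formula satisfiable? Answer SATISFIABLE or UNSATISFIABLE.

UNSATISFIABLE

e = True:
  propagation gives f=True, d=True; an empty clause results — contradiction.
e = False:
  a = True:
    propagation gives c=False, d=True, b=False; an empty clause results — contradiction.
  a = False:
    propagation gives c=False, f=False, b=True; an empty clause results — contradiction.
Every branch closes, so no satisfying assignment exists.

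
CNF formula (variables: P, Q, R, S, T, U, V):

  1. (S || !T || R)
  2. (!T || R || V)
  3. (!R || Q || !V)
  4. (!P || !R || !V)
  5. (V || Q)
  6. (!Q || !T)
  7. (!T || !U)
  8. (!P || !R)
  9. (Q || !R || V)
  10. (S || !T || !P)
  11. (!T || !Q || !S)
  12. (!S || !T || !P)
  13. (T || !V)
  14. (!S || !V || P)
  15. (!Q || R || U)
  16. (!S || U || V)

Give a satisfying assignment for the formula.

Branch on P: take P = True.
  then R is forced to False.
Branch on Q: take Q = True.
  then T is forced to False.
  then V is forced to False.
  then U is forced to True.
S is now unconstrained; take S = False.
Every clause has at least one true literal under this assignment.
Check each clause:
  1. (R || !T || S) — !T is true.
  2. (R || V || !T) — !T is true.
  3. (Q || !R || !V) — !V is true.
  4. (!P || !V || !R) — !V is true.
  5. (V || Q) — Q is true.
  6. (!T || !Q) — !T is true.
  7. (!T || !U) — !T is true.
  8. (!P || !R) — !R is true.
  9. (V || !R || Q) — Q is true.
  10. (!T || S || !P) — !T is true.
  11. (!T || !S || !Q) — !T is true.
  12. (!T || !P || !S) — !T is true.
  13. (T || !V) — !V is true.
  14. (!S || P || !V) — !V is true.
  15. (!Q || U || R) — U is true.
  16. (V || !S || U) — !S is true.

P=True  Q=True  R=False  S=False  T=False  U=True  V=False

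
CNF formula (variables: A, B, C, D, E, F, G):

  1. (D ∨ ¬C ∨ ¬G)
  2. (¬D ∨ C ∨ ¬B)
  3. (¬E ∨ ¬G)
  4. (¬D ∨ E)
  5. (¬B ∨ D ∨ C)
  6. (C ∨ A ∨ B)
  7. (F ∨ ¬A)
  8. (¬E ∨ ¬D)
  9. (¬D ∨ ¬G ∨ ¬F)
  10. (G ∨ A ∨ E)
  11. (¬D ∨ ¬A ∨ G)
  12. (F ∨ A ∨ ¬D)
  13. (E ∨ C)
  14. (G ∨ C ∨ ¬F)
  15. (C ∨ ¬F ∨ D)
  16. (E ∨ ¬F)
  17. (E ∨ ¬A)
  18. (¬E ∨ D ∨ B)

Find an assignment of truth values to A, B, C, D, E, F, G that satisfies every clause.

Try A = True.
  then F is forced to True.
  then E is forced to True.
  then G is forced to False.
  then D is forced to False.
  then C is forced to True.
  then B is forced to True.

A=T, B=T, C=T, D=F, E=T, F=T, G=F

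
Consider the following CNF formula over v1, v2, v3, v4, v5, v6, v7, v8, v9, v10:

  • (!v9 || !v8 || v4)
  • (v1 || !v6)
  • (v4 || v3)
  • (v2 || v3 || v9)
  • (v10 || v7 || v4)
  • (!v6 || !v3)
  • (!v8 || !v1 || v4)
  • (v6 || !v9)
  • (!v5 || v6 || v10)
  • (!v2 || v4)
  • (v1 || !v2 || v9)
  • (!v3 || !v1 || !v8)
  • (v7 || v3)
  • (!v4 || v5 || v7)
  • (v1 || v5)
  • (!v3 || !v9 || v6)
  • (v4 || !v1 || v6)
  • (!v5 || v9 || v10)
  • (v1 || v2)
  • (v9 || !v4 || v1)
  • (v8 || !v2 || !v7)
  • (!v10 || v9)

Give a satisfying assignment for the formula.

v1=True, v2=True, v3=False, v4=True, v5=False, v6=True, v7=True, v8=True, v9=True, v10=True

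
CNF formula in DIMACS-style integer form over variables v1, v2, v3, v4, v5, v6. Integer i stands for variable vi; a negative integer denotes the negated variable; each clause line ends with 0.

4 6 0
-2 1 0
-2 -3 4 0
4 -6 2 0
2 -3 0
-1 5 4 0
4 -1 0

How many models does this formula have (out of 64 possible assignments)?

Case analysis on v4 and v2:
  v4=T, v2=T: forces v1=T; v3, v5, v6 free → 2^3 = 8.
  v4=T, v2=F: forces v3=F; v1, v5, v6 free → 2^3 = 8.
  v4=F, v2=T: a clause becomes empty — 0.
  v4=F, v2=F: a clause becomes empty — 0.
Total: 8 + 8 + 0 + 0 = 16.

16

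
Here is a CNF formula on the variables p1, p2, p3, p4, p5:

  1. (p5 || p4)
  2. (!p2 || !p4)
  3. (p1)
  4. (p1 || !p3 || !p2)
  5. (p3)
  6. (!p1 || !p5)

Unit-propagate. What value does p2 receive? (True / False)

False

(p1) is a unit clause: p1 = True.
(p3) stands alone — p3 = True.
(!p5 || !p1) with p1 = True leaves only !p5, so p5 = False.
In (p4 || p5), p5 is now false; p4 must hold, so p4 = True.
(!p2 || !p4) with p4 = True leaves only !p2, so p2 = False.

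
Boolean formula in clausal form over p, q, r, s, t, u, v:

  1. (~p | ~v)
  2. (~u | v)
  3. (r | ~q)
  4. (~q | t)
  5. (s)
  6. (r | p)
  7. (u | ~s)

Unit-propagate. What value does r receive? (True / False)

True

(s) is a unit clause: s = True.
(~s | u): since s = True, the clause reduces to (u). u = True.
(v | ~u) with u = True leaves only v, so v = True.
From (~v | ~p) and v = True: p = False.
(p | r): since p = False, the clause reduces to (r). r = True.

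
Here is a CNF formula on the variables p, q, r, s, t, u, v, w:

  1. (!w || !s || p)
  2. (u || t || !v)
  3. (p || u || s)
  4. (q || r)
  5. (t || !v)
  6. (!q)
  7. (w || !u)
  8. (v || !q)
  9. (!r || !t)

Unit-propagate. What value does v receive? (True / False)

False

(!q) is a unit clause: q = False.
In (r || q), q is now false; r must hold, so r = True.
(!r || !t) with r = True leaves only !t, so t = False.
From (t || !v) and t = False: v = False.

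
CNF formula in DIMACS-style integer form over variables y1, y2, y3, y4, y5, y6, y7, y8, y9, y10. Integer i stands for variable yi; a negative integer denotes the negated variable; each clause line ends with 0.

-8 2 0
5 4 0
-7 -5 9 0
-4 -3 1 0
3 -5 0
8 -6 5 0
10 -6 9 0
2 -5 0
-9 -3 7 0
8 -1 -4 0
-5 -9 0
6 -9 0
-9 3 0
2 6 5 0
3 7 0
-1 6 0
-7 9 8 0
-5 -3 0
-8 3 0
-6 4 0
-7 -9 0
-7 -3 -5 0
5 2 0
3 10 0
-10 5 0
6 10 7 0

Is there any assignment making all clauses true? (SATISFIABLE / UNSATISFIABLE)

UNSATISFIABLE

y5 = True:
  propagation gives y3=True; an empty clause results — contradiction.
y5 = False:
  propagation gives y4=True, y2=True, y10=False, y3=True; an empty clause results — contradiction.
Every branch closes, so no satisfying assignment exists.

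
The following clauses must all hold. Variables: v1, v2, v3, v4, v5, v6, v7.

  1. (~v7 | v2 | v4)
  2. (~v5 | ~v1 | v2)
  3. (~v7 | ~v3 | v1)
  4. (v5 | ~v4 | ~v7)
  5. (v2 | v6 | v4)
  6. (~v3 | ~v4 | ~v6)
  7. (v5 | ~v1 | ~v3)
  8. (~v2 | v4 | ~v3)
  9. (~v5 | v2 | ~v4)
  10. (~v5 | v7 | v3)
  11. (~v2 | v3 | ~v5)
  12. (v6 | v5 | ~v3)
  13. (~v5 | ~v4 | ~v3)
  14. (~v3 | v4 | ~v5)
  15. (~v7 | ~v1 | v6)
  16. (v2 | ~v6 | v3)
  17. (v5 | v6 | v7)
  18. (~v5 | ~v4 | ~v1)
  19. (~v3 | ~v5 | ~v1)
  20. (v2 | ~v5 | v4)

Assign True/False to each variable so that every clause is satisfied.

Branch on v1: take v1 = False.
Try v2 = True.
Try v3 = False.
  then v5 is forced to False.
For the remaining variables, v4 = False, v6 = True, v7 = True works.

v1=0  v2=1  v3=0  v4=0  v5=0  v6=1  v7=1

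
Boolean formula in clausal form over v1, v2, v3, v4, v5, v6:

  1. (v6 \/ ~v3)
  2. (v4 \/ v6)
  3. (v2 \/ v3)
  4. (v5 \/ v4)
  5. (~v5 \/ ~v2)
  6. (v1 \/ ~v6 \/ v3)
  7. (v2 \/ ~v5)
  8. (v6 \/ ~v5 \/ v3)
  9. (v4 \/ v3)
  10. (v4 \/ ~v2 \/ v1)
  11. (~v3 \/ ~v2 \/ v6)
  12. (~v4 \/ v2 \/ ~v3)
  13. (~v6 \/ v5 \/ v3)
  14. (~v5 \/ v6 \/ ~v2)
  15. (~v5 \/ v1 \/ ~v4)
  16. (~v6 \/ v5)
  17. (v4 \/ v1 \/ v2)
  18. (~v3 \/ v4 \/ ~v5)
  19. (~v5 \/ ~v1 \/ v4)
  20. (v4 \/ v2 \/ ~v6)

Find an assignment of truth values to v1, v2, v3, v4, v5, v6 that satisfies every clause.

v1=F, v2=T, v3=F, v4=T, v5=F, v6=F

Try v1 = False.
Branch on v2: take v2 = True.
  then v5 is forced to False.
  then v4 is forced to True.
  then v6 is forced to False.
  then v3 is forced to False.
Every clause has at least one true literal under this assignment.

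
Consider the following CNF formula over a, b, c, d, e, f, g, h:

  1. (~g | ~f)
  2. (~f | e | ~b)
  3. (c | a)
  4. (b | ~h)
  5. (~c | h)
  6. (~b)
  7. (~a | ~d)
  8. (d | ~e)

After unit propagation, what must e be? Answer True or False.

False

(~b) stands alone — b = False.
In (b | ~h), b is now false; ~h must hold, so h = False.
In (~c | h), h is now false; ~c must hold, so c = False.
(c | a): since c = False, the clause reduces to (a). a = True.
(~d | ~a) with a = True leaves only ~d, so d = False.
(~e | d): since d = False, the clause reduces to (~e). e = False.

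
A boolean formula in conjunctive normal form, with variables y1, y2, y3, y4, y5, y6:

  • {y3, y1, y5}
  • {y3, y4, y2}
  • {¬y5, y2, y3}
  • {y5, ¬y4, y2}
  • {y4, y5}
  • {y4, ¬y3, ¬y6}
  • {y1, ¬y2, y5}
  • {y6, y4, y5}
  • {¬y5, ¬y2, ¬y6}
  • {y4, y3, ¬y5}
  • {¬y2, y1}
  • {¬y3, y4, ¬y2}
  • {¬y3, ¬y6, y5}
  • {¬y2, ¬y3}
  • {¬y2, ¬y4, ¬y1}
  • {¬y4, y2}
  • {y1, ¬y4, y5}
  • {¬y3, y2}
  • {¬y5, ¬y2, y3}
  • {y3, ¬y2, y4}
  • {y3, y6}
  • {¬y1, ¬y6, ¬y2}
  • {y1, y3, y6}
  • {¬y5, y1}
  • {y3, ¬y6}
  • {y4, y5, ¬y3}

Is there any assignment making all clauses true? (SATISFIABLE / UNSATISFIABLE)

y3 = True:
  propagation gives y2=False; an empty clause results — contradiction.
y3 = False:
  propagation gives y6=True; an empty clause results — contradiction.
Every branch closes, so no satisfying assignment exists.

UNSATISFIABLE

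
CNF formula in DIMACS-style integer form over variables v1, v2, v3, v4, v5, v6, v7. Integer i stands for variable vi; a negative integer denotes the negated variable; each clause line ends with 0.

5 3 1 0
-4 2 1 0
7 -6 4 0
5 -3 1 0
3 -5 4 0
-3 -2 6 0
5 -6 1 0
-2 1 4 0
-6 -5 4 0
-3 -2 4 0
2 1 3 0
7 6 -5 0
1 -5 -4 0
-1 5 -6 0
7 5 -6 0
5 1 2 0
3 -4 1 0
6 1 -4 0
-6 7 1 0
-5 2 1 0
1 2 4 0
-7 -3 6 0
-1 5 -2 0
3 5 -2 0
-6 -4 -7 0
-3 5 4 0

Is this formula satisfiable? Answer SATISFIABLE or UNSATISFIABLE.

SATISFIABLE

Set v1 = True and propagate.
Set v2 = False and propagate.
For the remaining variables, v3 = False, v4 = True, v5 = True, v6 = False, v7 = True works.
Every clause has at least one true literal under this assignment.
So v1=T, v2=F, v3=F, v4=T, v5=T, v6=F, v7=T is a satisfying assignment.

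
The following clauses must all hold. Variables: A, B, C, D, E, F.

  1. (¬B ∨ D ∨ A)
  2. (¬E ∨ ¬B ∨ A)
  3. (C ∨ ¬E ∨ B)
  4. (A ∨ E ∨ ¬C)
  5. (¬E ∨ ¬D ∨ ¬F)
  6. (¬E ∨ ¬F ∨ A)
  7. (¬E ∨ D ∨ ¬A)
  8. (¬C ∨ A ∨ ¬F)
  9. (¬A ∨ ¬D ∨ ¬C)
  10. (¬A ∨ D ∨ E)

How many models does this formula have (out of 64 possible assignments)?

13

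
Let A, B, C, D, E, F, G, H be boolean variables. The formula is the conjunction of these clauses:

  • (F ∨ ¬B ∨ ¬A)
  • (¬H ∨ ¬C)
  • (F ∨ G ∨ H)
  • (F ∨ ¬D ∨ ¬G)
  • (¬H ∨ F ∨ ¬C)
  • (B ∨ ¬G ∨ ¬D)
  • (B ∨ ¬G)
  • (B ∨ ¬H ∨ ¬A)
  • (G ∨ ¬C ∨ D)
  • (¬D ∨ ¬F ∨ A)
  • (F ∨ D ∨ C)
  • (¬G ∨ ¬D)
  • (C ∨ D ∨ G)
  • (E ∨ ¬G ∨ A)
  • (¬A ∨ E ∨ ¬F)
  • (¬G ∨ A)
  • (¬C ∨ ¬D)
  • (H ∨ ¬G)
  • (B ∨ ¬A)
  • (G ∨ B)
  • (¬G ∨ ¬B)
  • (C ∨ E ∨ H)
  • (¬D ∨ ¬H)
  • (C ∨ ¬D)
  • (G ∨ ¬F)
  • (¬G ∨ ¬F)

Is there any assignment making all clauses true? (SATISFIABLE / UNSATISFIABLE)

UNSATISFIABLE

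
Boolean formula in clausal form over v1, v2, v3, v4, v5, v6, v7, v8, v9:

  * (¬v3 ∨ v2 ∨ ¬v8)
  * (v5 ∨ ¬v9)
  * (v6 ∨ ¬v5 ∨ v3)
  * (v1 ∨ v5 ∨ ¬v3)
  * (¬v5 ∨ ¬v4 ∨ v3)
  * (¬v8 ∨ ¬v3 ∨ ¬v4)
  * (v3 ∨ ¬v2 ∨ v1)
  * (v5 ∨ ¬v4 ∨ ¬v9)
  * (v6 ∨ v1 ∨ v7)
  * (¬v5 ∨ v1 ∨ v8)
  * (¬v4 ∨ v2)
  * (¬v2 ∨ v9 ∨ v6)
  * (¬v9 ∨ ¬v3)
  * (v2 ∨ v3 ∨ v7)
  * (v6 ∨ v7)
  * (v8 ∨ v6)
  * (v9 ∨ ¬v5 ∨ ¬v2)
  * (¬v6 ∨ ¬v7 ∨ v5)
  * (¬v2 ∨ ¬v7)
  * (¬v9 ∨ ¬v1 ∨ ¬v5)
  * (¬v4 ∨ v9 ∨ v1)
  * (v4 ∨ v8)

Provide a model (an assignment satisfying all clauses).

v1 = True, v2 = True, v3 = False, v4 = False, v5 = False, v6 = True, v7 = False, v8 = True, v9 = False

Set v1 = True and propagate.
Try v2 = True.
  then v7 is forced to False.
  then v6 is forced to True.
Set v3 = False and propagate.
The remaining clauses are satisfied by v4 = False, v5 = False, v8 = True, v9 = False.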